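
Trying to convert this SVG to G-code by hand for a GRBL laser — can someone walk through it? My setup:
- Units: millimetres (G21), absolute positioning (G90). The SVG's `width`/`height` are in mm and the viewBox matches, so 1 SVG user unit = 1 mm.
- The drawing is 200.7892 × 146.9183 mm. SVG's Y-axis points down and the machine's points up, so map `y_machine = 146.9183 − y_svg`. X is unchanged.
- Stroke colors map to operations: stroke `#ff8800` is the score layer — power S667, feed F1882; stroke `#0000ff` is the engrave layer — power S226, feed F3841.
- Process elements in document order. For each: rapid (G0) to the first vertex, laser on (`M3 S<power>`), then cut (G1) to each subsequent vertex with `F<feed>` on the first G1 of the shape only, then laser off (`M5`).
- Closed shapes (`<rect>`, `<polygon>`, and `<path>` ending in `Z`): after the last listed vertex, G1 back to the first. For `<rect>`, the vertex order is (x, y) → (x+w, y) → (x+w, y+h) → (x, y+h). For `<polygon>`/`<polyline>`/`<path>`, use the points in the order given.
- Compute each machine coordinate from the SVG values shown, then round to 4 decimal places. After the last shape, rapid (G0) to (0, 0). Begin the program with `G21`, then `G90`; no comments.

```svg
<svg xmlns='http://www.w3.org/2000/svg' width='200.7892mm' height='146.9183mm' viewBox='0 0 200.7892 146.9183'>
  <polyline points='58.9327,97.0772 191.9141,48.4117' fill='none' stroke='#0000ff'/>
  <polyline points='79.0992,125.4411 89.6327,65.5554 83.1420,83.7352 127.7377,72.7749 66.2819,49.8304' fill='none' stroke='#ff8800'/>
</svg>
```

Since the viewBox matches the mm dimensions, user units are millimetres directly. The only transform is the Y-flip y_m = 146.9183 − y_svg.

Shape 1 is a line segment drawn with `<polyline>`. Its stroke #0000ff means engrave at S226, F3841. After flipping Y the toolpath is (58.9327,49.8411) → (191.9141,98.5066).

Shape 2 is a open polyline drawn with `<polyline>`. Its stroke #ff8800 means score at S667, F1882. After flipping Y the toolpath is (79.0992,21.4772) → (89.6327,81.3629) → (83.1420,63.1831) → (127.7377,74.1434) → (66.2819,97.0879).

G21
G90
G0 X58.9327 Y49.8411
M3 S226
G1 X191.9141 Y98.5066 F3841
M5
G0 X79.0992 Y21.4772
M3 S667
G1 X89.6327 Y81.3629 F1882
G1 X83.1420 Y63.1831
G1 X127.7377 Y74.1434
G1 X66.2819 Y97.0879
M5
G0 X0.0000 Y0.0000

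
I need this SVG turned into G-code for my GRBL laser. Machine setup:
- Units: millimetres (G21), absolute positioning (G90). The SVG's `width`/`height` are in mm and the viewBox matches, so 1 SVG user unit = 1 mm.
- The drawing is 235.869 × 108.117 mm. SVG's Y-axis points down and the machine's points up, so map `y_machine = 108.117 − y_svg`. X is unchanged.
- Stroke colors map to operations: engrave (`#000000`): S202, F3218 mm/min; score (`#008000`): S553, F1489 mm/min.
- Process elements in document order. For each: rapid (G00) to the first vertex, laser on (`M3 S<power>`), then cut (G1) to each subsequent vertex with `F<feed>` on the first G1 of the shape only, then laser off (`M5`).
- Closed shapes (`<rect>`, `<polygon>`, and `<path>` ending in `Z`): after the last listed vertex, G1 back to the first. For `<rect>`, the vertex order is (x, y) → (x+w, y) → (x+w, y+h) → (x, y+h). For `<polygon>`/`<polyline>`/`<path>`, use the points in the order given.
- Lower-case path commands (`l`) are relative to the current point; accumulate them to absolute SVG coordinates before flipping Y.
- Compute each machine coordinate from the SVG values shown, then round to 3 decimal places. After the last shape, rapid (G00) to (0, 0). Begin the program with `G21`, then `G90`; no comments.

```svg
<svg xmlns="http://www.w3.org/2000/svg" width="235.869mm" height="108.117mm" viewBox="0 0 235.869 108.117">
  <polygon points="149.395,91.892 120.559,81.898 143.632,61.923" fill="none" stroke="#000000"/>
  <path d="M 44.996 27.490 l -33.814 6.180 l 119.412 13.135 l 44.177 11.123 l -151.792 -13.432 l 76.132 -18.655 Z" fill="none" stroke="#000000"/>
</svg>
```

Since the viewBox matches the mm dimensions, user units are millimetres directly. The only transform is the Y-flip y_m = 108.117 − y_svg.

Shape 1 is a regular polygon drawn with `<polygon>`. Its stroke #000000 means engrave at S202, F3218. After flipping Y the toolpath is (149.395,16.225) → (120.559,26.219) → (143.632,46.194) → (149.395,16.225), returning to the start.

Shape 2 is a closed polygon drawn with `<path>`. Its stroke #000000 means engrave at S202, F3218. After flipping Y the toolpath is (44.996,80.627) → (11.182,74.447) → (130.594,61.312) → (174.771,50.189) → (22.979,63.621) → (99.111,82.276) → (44.996,80.627), returning to the start.

G21
G90
G00 X149.395 Y16.225
M3 S202
G1 X120.559 Y26.219 F3218
G1 X143.632 Y46.194
G1 X149.395 Y16.225
M5
G00 X44.996 Y80.627
M3 S202
G1 X11.182 Y74.447 F3218
G1 X130.594 Y61.312
G1 X174.771 Y50.189
G1 X22.979 Y63.621
G1 X99.111 Y82.276
G1 X44.996 Y80.627
M5
G00 X0.000 Y0.000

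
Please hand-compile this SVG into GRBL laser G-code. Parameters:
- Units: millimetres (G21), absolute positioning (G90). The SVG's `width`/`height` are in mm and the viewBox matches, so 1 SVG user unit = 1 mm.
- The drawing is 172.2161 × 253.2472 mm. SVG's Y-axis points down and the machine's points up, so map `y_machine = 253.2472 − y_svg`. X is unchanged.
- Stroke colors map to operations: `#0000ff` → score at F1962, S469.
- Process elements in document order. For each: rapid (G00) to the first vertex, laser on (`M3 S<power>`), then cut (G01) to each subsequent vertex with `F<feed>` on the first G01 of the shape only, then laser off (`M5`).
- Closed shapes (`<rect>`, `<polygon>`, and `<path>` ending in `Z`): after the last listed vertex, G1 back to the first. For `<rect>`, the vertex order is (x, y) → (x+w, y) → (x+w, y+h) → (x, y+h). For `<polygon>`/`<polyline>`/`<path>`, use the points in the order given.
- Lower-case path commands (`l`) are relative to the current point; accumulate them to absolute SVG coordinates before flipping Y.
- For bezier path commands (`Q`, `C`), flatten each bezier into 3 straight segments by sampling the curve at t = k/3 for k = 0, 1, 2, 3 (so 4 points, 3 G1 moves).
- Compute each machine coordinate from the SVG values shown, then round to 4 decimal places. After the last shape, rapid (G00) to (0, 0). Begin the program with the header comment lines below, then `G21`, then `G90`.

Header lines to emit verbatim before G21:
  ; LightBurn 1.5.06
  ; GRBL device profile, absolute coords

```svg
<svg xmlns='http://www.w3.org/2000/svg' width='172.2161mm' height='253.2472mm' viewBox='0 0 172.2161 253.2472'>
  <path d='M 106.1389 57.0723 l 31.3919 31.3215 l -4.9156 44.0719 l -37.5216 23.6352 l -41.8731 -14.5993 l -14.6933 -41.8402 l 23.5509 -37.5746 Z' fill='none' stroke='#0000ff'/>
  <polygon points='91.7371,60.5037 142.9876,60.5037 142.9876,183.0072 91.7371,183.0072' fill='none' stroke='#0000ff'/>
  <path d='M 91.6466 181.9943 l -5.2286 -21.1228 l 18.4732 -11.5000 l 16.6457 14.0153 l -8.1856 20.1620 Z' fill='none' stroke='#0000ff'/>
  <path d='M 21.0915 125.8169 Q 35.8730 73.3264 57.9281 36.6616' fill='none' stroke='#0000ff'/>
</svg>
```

Since the viewBox matches the mm dimensions, user units are millimetres directly. The only transform is the Y-flip y_m = 253.2472 − y_svg.

Shape 1 is a regular polygon drawn with `<path>`. Its stroke #0000ff means score at S469, F1962. After flipping Y the toolpath is (106.1389,196.1749) → (137.5308,164.8534) → (132.6152,120.7815) → (95.0936,97.1463) → (53.2205,111.7456) → (38.5272,153.5858) → (62.0781,191.1604) → (106.1389,196.1749), returning to the start.

Shape 2 is a rectangle drawn with `<polygon>`. Its stroke #0000ff means score at S469, F1962. After flipping Y the toolpath is (91.7371,192.7435) → (142.9876,192.7435) → (142.9876,70.2400) → (91.7371,70.2400) → (91.7371,192.7435), returning to the start.

Shape 3 is a regular polygon drawn with `<path>`. Its stroke #0000ff means score at S469, F1962. After flipping Y the toolpath is (91.6466,71.2529) → (86.4180,92.3757) → (104.8912,103.8757) → (121.5369,89.8604) → (113.3513,69.6984) → (91.6466,71.2529), returning to the start.

Shape 4 is a quadratic bezier drawn with `<path>`. Its stroke #0000ff means score at S469, F1962. After flipping Y the toolpath is (21.0915,127.4303) → (31.7540,160.6656) → (44.0329,190.3840) → (57.9281,216.5856).

; LightBurn 1.5.06
; GRBL device profile, absolute coords
G21
G90
G00 X106.1389 Y196.1749
M3 S469
G01 X137.5308 Y164.8534 F1962
G01 X132.6152 Y120.7815
G01 X95.0936 Y97.1463
G01 X53.2205 Y111.7456
G01 X38.5272 Y153.5858
G01 X62.0781 Y191.1604
G01 X106.1389 Y196.1749
M5
G00 X91.7371 Y192.7435
M3 S469
G01 X142.9876 Y192.7435 F1962
G01 X142.9876 Y70.2400
G01 X91.7371 Y70.2400
G01 X91.7371 Y192.7435
M5
G00 X91.6466 Y71.2529
M3 S469
G01 X86.4180 Y92.3757 F1962
G01 X104.8912 Y103.8757
G01 X121.5369 Y89.8604
G01 X113.3513 Y69.6984
G01 X91.6466 Y71.2529
M5
G00 X21.0915 Y127.4303
M3 S469
G01 X31.7540 Y160.6656 F1962
G01 X44.0329 Y190.3840
G01 X57.9281 Y216.5856
M5
G00 X0.0000 Y0.0000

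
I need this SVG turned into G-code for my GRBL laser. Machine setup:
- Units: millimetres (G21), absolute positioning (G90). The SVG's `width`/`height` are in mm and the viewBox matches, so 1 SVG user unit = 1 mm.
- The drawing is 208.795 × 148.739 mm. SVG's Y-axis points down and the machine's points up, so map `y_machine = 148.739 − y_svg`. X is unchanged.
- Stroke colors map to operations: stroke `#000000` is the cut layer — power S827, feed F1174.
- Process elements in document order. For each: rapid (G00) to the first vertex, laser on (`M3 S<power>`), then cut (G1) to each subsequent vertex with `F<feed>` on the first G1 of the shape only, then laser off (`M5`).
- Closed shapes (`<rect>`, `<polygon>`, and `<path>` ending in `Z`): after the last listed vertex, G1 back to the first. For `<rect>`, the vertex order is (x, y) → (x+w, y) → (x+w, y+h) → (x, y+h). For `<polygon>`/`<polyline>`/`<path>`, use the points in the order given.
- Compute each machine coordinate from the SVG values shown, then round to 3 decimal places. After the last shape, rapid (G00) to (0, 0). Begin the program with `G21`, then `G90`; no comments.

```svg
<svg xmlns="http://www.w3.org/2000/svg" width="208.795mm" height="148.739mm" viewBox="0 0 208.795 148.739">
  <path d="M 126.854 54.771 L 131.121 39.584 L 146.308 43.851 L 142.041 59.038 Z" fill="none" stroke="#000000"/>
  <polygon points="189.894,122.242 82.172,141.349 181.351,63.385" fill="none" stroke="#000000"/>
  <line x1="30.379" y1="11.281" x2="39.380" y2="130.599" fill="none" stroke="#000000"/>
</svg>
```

G21
G90
G00 X126.854 Y93.968
M3 S827
G1 X131.121 Y109.155 F1174
G1 X146.308 Y104.888
G1 X142.041 Y89.701
G1 X126.854 Y93.968
M5
G00 X189.894 Y26.497
M3 S827
G1 X82.172 Y7.390 F1174
G1 X181.351 Y85.354
G1 X189.894 Y26.497
M5
G00 X30.379 Y137.458
M3 S827
G1 X39.380 Y18.140 F1174
M5
G00 X0.000 Y0.000

viewBox `0 0 208.795 148.739` with mm width/height → 1 unit = 1 mm. Flip: y_m = 148.739 − y_svg.

**Shape 1** — `<path>` regular polygon, stroke `#000000` → cut (S827, F1174). Machine vertices: (126.854,93.968) → (131.121,109.155) → (146.308,104.888) → (142.041,89.701) → (126.854,93.968). Closed: final G1 returns to the first vertex.

**Shape 2** — `<polygon>` closed polygon, stroke `#000000` → cut (S827, F1174). Machine vertices: (189.894,26.497) → (82.172,7.390) → (181.351,85.354) → (189.894,26.497). Closed: final G1 returns to the first vertex.

**Shape 3** — `<line>` line segment, stroke `#000000` → cut (S827, F1174). Machine vertices: (30.379,137.458) → (39.380,18.140). Open path.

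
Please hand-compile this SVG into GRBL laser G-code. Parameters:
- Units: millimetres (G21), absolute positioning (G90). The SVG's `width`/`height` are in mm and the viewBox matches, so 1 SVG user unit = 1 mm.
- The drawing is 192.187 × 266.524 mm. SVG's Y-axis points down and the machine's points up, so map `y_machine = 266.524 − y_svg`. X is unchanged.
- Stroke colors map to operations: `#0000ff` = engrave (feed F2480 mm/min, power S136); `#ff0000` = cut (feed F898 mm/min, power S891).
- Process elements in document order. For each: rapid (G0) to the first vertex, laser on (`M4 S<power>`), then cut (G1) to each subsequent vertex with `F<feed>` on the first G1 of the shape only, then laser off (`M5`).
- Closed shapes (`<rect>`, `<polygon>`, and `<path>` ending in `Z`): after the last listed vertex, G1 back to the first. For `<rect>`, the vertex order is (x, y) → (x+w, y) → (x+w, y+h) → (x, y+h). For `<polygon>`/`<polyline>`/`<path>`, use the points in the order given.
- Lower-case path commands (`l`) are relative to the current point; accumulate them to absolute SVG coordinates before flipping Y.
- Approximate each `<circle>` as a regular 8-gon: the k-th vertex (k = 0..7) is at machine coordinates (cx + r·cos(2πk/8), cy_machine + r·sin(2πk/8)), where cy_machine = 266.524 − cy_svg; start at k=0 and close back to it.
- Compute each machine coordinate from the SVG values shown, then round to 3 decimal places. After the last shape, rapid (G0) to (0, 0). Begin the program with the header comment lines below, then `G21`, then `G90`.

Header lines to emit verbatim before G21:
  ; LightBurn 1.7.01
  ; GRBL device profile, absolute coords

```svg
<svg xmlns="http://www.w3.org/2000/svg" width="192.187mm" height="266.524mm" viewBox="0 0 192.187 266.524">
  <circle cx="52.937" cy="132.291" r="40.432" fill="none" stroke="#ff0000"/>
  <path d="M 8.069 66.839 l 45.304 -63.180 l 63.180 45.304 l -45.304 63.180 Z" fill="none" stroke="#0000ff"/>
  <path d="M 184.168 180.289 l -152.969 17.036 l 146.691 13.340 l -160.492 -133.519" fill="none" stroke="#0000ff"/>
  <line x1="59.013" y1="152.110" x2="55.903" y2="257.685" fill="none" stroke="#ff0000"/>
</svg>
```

; LightBurn 1.7.01
; GRBL device profile, absolute coords
G21
G90
G0 X93.369 Y134.233
M4 S891
G1 X81.527 Y162.823 F898
G1 X52.937 Y174.665
G1 X24.347 Y162.823
G1 X12.505 Y134.233
G1 X24.347 Y105.643
G1 X52.937 Y93.801
G1 X81.527 Y105.643
G1 X93.369 Y134.233
M5
G0 X8.069 Y199.685
M4 S136
G1 X53.373 Y262.865 F2480
G1 X116.553 Y217.561
G1 X71.249 Y154.381
G1 X8.069 Y199.685
M5
G0 X184.168 Y86.235
M4 S136
G1 X31.199 Y69.199 F2480
G1 X177.890 Y55.859
G1 X17.398 Y189.378
M5
G0 X59.013 Y114.414
M4 S891
G1 X55.903 Y8.839 F898
M5
G0 X0.000 Y0.000

1 u = 1 mm; y_m = 266.524 − y.

[1] `<circle>` circle, #ff0000→cut S891 F898: (93.369,134.233) → (81.527,162.823) → (52.937,174.665) → (24.347,162.823) → (12.505,134.233) → (24.347,105.643) → (52.937,93.801) → (81.527,105.643) → (93.369,134.233) (closed)

[2] `<path>` regular polygon, #0000ff→engrave S136 F2480: (8.069,199.685) → (53.373,262.865) → (116.553,217.561) → (71.249,154.381) → (8.069,199.685) (closed)

[3] `<path>` open polyline, #0000ff→engrave S136 F2480: (184.168,86.235) → (31.199,69.199) → (177.890,55.859) → (17.398,189.378)

[4] `<line>` line segment, #ff0000→cut S891 F898: (59.013,114.414) → (55.903,8.839)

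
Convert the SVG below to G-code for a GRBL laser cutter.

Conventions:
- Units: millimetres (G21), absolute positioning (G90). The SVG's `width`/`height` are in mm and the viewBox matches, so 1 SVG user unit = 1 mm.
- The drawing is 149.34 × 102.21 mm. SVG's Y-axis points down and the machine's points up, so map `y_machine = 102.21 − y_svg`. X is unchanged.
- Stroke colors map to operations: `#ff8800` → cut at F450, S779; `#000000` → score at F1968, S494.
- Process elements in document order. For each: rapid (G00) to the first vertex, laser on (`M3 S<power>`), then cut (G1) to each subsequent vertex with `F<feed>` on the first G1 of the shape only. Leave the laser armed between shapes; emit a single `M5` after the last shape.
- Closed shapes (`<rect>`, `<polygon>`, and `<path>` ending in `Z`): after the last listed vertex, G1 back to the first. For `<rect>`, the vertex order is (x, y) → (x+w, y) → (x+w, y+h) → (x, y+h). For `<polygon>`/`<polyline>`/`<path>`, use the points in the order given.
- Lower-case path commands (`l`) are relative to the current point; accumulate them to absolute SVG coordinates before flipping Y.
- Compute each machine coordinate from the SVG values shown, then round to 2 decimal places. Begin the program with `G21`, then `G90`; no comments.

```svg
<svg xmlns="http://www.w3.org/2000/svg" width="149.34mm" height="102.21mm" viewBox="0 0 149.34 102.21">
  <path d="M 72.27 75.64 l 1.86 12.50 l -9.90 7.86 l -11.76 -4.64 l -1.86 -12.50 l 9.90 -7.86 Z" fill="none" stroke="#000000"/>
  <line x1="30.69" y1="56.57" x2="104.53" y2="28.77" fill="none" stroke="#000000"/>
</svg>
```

G21
G90
G00 X72.27 Y26.57
M3 S494
G1 X74.13 Y14.07 F1968
G1 X64.23 Y6.21
G1 X52.47 Y10.85
G1 X50.61 Y23.35
G1 X60.51 Y31.21
G1 X72.27 Y26.57
G00 X30.69 Y45.64
M3 S494
G1 X104.53 Y73.44 F1968
M5

Since the viewBox matches the mm dimensions, user units are millimetres directly. The only transform is the Y-flip y_m = 102.21 − y_svg.

Shape 1 is a regular polygon drawn with `<path>`. Its stroke #000000 means score at S494, F1968. After flipping Y the toolpath is (72.27,26.57) → (74.13,14.07) → (64.23,6.21) → (52.47,10.85) → (50.61,23.35) → (60.51,31.21) → (72.27,26.57), returning to the start.

Shape 2 is a line segment drawn with `<line>`. Its stroke #000000 means score at S494, F1968. After flipping Y the toolpath is (30.69,45.64) → (104.53,73.44).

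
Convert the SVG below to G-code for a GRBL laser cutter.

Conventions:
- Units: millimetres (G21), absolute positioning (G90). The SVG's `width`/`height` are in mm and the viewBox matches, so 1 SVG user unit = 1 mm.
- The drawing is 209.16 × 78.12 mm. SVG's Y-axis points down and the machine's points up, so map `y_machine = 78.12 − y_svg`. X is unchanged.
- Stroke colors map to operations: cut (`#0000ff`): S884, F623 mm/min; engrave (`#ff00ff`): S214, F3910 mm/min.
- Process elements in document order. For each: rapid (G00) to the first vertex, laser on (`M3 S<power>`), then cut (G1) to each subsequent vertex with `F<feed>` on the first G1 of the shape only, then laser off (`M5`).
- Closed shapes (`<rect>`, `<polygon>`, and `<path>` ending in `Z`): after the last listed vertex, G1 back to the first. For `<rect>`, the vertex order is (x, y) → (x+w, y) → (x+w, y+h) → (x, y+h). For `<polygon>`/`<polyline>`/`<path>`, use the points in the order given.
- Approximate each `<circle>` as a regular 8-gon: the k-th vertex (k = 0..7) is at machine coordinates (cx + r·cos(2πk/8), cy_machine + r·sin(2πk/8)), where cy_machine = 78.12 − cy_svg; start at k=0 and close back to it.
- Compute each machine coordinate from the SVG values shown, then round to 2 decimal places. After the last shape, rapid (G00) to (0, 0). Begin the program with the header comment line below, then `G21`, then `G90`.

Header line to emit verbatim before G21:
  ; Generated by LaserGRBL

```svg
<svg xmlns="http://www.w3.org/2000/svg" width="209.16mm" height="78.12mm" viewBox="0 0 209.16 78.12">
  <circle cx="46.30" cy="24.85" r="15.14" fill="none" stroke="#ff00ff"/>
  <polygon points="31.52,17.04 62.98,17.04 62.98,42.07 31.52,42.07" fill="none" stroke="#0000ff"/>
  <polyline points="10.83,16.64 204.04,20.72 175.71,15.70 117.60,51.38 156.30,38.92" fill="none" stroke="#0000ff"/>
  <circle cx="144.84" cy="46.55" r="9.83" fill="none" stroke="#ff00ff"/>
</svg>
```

1 u = 1 mm; y_m = 78.12 − y.

[1] `<circle>` circle, #ff00ff→engrave S214 F3910: (61.44,53.27) → (57.01,63.98) → (46.30,68.41) → (35.59,63.98) → (31.16,53.27) → (35.59,42.56) → (46.30,38.13) → (57.01,42.56) → (61.44,53.27) (closed)

[2] `<polygon>` rectangle, #0000ff→cut S884 F623: (31.52,61.08) → (62.98,61.08) → (62.98,36.05) → (31.52,36.05) → (31.52,61.08) (closed)

[3] `<polyline>` open polyline, #0000ff→cut S884 F623: (10.83,61.48) → (204.04,57.40) → (175.71,62.42) → (117.60,26.74) → (156.30,39.20)

[4] `<circle>` circle, #ff00ff→engrave S214 F3910: (154.67,31.57) → (151.79,38.52) → (144.84,41.40) → (137.89,38.52) → (135.01,31.57) → (137.89,24.62) → (144.84,21.74) → (151.79,24.62) → (154.67,31.57) (closed)

; Generated by LaserGRBL
G21
G90
G00 X61.44 Y53.27
M3 S214
G1 X57.01 Y63.98 F3910
G1 X46.30 Y68.41
G1 X35.59 Y63.98
G1 X31.16 Y53.27
G1 X35.59 Y42.56
G1 X46.30 Y38.13
G1 X57.01 Y42.56
G1 X61.44 Y53.27
M5
G00 X31.52 Y61.08
M3 S884
G1 X62.98 Y61.08 F623
G1 X62.98 Y36.05
G1 X31.52 Y36.05
G1 X31.52 Y61.08
M5
G00 X10.83 Y61.48
M3 S884
G1 X204.04 Y57.40 F623
G1 X175.71 Y62.42
G1 X117.60 Y26.74
G1 X156.30 Y39.20
M5
G00 X154.67 Y31.57
M3 S214
G1 X151.79 Y38.52 F3910
G1 X144.84 Y41.40
G1 X137.89 Y38.52
G1 X135.01 Y31.57
G1 X137.89 Y24.62
G1 X144.84 Y21.74
G1 X151.79 Y24.62
G1 X154.67 Y31.57
M5
G00 X0.00 Y0.00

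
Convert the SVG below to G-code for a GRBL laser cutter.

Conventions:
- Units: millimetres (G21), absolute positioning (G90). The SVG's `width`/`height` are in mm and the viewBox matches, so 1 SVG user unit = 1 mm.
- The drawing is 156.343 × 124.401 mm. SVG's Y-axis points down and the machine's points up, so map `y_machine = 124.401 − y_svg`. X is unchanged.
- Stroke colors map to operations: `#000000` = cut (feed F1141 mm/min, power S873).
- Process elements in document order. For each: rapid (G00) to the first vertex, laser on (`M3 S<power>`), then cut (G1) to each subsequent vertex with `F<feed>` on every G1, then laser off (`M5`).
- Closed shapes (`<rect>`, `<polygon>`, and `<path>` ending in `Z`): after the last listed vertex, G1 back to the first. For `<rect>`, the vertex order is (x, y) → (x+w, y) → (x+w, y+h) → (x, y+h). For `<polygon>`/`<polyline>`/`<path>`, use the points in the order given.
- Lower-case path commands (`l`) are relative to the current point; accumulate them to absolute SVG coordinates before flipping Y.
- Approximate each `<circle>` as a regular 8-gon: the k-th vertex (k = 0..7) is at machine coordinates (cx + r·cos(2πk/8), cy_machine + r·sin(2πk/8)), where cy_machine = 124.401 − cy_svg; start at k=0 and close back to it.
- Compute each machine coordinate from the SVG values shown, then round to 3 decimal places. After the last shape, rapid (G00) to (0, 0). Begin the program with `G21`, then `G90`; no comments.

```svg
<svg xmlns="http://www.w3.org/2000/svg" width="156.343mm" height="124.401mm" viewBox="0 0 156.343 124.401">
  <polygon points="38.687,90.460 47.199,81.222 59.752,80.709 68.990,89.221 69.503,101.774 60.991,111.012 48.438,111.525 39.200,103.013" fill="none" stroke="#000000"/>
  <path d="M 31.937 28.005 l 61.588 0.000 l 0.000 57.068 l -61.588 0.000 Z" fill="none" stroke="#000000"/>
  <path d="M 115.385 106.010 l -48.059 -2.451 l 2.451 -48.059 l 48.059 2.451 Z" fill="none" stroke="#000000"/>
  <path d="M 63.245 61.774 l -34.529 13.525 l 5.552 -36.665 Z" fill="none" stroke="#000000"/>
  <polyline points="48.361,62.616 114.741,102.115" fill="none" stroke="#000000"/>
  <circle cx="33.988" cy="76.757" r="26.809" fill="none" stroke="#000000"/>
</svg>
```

1 u = 1 mm; y_m = 124.401 − y.

[1] `<polygon>` regular polygon, #000000→cut S873 F1141: (38.687,33.941) → (47.199,43.179) → (59.752,43.692) → (68.990,35.180) → (69.503,22.627) → (60.991,13.389) → (48.438,12.876) → (39.200,21.388) → (38.687,33.941) (closed)

[2] `<path>` rectangle, #000000→cut S873 F1141: (31.937,96.396) → (93.525,96.396) → (93.525,39.328) → (31.937,39.328) → (31.937,96.396) (closed)

[3] `<path>` regular polygon, #000000→cut S873 F1141: (115.385,18.391) → (67.326,20.842) → (69.777,68.901) → (117.836,66.450) → (115.385,18.391) (closed)

[4] `<path>` regular polygon, #000000→cut S873 F1141: (63.245,62.627) → (28.716,49.102) → (34.268,85.767) → (63.245,62.627) (closed)

[5] `<polyline>` line segment, #000000→cut S873 F1141: (48.361,61.785) → (114.741,22.286)

[6] `<circle>` circle, #000000→cut S873 F1141: (60.797,47.644) → (52.945,66.601) → (33.988,74.453) → (15.031,66.601) → (7.179,47.644) → (15.031,28.687) → (33.988,20.835) → (52.945,28.687) → (60.797,47.644) (closed)

G21
G90
G00 X38.687 Y33.941
M3 S873
G1 X47.199 Y43.179 F1141
G1 X59.752 Y43.692 F1141
G1 X68.990 Y35.180 F1141
G1 X69.503 Y22.627 F1141
G1 X60.991 Y13.389 F1141
G1 X48.438 Y12.876 F1141
G1 X39.200 Y21.388 F1141
G1 X38.687 Y33.941 F1141
M5
G00 X31.937 Y96.396
M3 S873
G1 X93.525 Y96.396 F1141
G1 X93.525 Y39.328 F1141
G1 X31.937 Y39.328 F1141
G1 X31.937 Y96.396 F1141
M5
G00 X115.385 Y18.391
M3 S873
G1 X67.326 Y20.842 F1141
G1 X69.777 Y68.901 F1141
G1 X117.836 Y66.450 F1141
G1 X115.385 Y18.391 F1141
M5
G00 X63.245 Y62.627
M3 S873
G1 X28.716 Y49.102 F1141
G1 X34.268 Y85.767 F1141
G1 X63.245 Y62.627 F1141
M5
G00 X48.361 Y61.785
M3 S873
G1 X114.741 Y22.286 F1141
M5
G00 X60.797 Y47.644
M3 S873
G1 X52.945 Y66.601 F1141
G1 X33.988 Y74.453 F1141
G1 X15.031 Y66.601 F1141
G1 X7.179 Y47.644 F1141
G1 X15.031 Y28.687 F1141
G1 X33.988 Y20.835 F1141
G1 X52.945 Y28.687 F1141
G1 X60.797 Y47.644 F1141
M5
G00 X0.000 Y0.000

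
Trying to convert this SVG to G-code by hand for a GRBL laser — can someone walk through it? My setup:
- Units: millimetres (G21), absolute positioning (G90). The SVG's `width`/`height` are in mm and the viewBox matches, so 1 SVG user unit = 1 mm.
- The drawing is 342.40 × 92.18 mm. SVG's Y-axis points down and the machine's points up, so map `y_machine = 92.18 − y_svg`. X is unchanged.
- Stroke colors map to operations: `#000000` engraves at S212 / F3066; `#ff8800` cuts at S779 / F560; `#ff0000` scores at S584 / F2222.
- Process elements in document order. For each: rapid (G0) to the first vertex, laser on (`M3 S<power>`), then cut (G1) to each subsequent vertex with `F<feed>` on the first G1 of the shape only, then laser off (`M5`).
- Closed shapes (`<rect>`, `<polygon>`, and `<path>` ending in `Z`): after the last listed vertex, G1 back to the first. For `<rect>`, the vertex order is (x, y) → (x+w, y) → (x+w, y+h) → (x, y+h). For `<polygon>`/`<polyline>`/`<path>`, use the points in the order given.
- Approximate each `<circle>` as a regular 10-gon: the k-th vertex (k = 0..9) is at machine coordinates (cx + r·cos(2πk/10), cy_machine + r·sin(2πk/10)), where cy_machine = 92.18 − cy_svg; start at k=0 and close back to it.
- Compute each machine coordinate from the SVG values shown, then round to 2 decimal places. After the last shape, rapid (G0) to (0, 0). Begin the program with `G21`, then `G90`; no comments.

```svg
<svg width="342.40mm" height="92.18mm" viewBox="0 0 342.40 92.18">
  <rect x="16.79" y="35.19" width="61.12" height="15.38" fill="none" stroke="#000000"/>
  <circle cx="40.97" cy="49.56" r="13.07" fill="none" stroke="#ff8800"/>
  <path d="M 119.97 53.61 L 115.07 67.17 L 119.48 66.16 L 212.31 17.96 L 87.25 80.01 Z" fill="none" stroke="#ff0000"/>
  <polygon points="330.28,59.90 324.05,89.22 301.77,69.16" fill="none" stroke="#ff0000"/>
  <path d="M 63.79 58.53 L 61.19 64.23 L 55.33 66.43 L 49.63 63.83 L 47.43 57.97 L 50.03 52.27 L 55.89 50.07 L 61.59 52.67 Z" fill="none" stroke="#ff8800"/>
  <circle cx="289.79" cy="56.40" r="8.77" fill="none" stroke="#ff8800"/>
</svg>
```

viewBox `0 0 342.40 92.18` with mm width/height → 1 unit = 1 mm. Flip: y_m = 92.18 − y_svg.

**Shape 1** — `<rect>` rectangle, stroke `#000000` → engrave (S212, F3066). Machine vertices: (16.79,56.99) → (77.91,56.99) → (77.91,41.61) → (16.79,41.61) → (16.79,56.99). Closed: final G1 returns to the first vertex.

**Shape 2** — `<circle>` circle, stroke `#ff8800` → cut (S779, F560). Machine vertices: (54.04,42.62) → (51.54,50.30) → (45.01,55.05) → (36.93,55.05) → (30.40,50.30) → (27.90,42.62) → (30.40,34.94) → (36.93,30.19) → (45.01,30.19) → (51.54,34.94) → (54.04,42.62). Closed: final G1 returns to the first vertex.

**Shape 3** — `<path>` closed polygon, stroke `#ff0000` → score (S584, F2222). Machine vertices: (119.97,38.57) → (115.07,25.01) → (119.48,26.02) → (212.31,74.22) → (87.25,12.17) → (119.97,38.57). Closed: final G1 returns to the first vertex.

**Shape 4** — `<polygon>` regular polygon, stroke `#ff0000` → score (S584, F2222). Machine vertices: (330.28,32.28) → (324.05,2.96) → (301.77,23.02) → (330.28,32.28). Closed: final G1 returns to the first vertex.

**Shape 5** — `<path>` regular polygon, stroke `#ff8800` → cut (S779, F560). Machine vertices: (63.79,33.65) → (61.19,27.95) → (55.33,25.75) → (49.63,28.35) → (47.43,34.21) → (50.03,39.91) → (55.89,42.11) → (61.59,39.51) → (63.79,33.65). Closed: final G1 returns to the first vertex.

**Shape 6** — `<circle>` circle, stroke `#ff8800` → cut (S779, F560). Machine vertices: (298.56,35.78) → (296.89,40.93) → (292.50,44.12) → (287.08,44.12) → (282.69,40.93) → (281.02,35.78) → (282.69,30.63) → (287.08,27.44) → (292.50,27.44) → (296.89,30.63) → (298.56,35.78). Closed: final G1 returns to the first vertex.

G21
G90
G0 X16.79 Y56.99
M3 S212
G1 X77.91 Y56.99 F3066
G1 X77.91 Y41.61
G1 X16.79 Y41.61
G1 X16.79 Y56.99
M5
G0 X54.04 Y42.62
M3 S779
G1 X51.54 Y50.30 F560
G1 X45.01 Y55.05
G1 X36.93 Y55.05
G1 X30.40 Y50.30
G1 X27.90 Y42.62
G1 X30.40 Y34.94
G1 X36.93 Y30.19
G1 X45.01 Y30.19
G1 X51.54 Y34.94
G1 X54.04 Y42.62
M5
G0 X119.97 Y38.57
M3 S584
G1 X115.07 Y25.01 F2222
G1 X119.48 Y26.02
G1 X212.31 Y74.22
G1 X87.25 Y12.17
G1 X119.97 Y38.57
M5
G0 X330.28 Y32.28
M3 S584
G1 X324.05 Y2.96 F2222
G1 X301.77 Y23.02
G1 X330.28 Y32.28
M5
G0 X63.79 Y33.65
M3 S779
G1 X61.19 Y27.95 F560
G1 X55.33 Y25.75
G1 X49.63 Y28.35
G1 X47.43 Y34.21
G1 X50.03 Y39.91
G1 X55.89 Y42.11
G1 X61.59 Y39.51
G1 X63.79 Y33.65
M5
G0 X298.56 Y35.78
M3 S779
G1 X296.89 Y40.93 F560
G1 X292.50 Y44.12
G1 X287.08 Y44.12
G1 X282.69 Y40.93
G1 X281.02 Y35.78
G1 X282.69 Y30.63
G1 X287.08 Y27.44
G1 X292.50 Y27.44
G1 X296.89 Y30.63
G1 X298.56 Y35.78
M5
G0 X0.00 Y0.00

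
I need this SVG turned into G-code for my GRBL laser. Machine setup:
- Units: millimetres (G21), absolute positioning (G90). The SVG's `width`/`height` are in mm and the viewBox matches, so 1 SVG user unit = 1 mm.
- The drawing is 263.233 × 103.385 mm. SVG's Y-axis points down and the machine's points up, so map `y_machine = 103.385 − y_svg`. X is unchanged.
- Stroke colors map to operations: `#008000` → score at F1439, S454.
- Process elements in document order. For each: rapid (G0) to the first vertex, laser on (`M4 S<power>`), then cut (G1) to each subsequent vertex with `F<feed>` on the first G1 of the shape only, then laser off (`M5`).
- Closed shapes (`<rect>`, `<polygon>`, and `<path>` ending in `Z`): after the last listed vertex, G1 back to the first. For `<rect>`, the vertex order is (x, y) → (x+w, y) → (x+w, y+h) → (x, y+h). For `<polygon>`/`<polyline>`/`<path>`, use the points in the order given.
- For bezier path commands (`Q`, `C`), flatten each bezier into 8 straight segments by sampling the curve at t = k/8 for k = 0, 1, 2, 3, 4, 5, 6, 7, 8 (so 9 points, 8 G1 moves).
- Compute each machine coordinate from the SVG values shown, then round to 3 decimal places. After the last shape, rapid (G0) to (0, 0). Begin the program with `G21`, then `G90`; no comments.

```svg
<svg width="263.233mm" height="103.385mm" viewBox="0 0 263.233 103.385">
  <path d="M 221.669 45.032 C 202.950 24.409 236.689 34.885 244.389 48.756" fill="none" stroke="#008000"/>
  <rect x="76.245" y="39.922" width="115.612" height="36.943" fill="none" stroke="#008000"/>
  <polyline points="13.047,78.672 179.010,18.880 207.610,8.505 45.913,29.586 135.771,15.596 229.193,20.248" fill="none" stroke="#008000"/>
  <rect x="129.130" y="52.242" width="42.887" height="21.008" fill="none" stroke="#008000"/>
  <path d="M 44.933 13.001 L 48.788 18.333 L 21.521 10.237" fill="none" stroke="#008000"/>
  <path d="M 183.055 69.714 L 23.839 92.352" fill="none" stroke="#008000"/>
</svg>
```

G21
G90
G0 X221.669 Y58.353
M4 S454
G1 X216.955 Y64.683 F1439
G1 X216.239 Y68.422
G1 X218.601 Y69.895
G1 X223.122 Y69.426
G1 X228.881 Y67.341
G1 X234.958 Y63.963
G1 X240.434 Y59.617
G1 X244.389 Y54.629
M5
G0 X76.245 Y63.463
M4 S454
G1 X191.857 Y63.463 F1439
G1 X191.857 Y26.520
G1 X76.245 Y26.520
G1 X76.245 Y63.463
M5
G0 X13.047 Y24.713
M4 S454
G1 X179.010 Y84.505 F1439
G1 X207.610 Y94.880
G1 X45.913 Y73.799
G1 X135.771 Y87.789
G1 X229.193 Y83.137
M5
G0 X129.130 Y51.143
M4 S454
G1 X172.017 Y51.143 F1439
G1 X172.017 Y30.135
G1 X129.130 Y30.135
G1 X129.130 Y51.143
M5
G0 X44.933 Y90.384
M4 S454
G1 X48.788 Y85.052 F1439
G1 X21.521 Y93.148
M5
G0 X183.055 Y33.671
M4 S454
G1 X23.839 Y11.033 F1439
M5
G0 X0.000 Y0.000

viewBox `0 0 263.233 103.385` with mm width/height → 1 unit = 1 mm. Flip: y_m = 103.385 − y_svg.

**Shape 1** — `<path>` cubic bezier, stroke `#008000` → score (S454, F1439). Control points (SVG): P0=(221.669,45.032), P1=(202.950,24.409), P2=(236.689,34.885), P3=(244.389,48.756); sampled at t=k/8. Machine vertices: (221.669,58.353) → (216.955,64.683) → (216.239,68.422) → (218.601,69.895) → (223.122,69.426) → (228.881,67.341) → (234.958,63.963) → (240.434,59.617) → (244.389,54.629). Open path.

**Shape 2** — `<rect>` rectangle, stroke `#008000` → score (S454, F1439). Machine vertices: (76.245,63.463) → (191.857,63.463) → (191.857,26.520) → (76.245,26.520) → (76.245,63.463). Closed: final G1 returns to the first vertex.

**Shape 3** — `<polyline>` open polyline, stroke `#008000` → score (S454, F1439). Machine vertices: (13.047,24.713) → (179.010,84.505) → (207.610,94.880) → (45.913,73.799) → (135.771,87.789) → (229.193,83.137). Open path.

**Shape 4** — `<rect>` rectangle, stroke `#008000` → score (S454, F1439). Machine vertices: (129.130,51.143) → (172.017,51.143) → (172.017,30.135) → (129.130,30.135) → (129.130,51.143). Closed: final G1 returns to the first vertex.

**Shape 5** — `<path>` open polyline, stroke `#008000` → score (S454, F1439). Machine vertices: (44.933,90.384) → (48.788,85.052) → (21.521,93.148). Open path.

**Shape 6** — `<path>` line segment, stroke `#008000` → score (S454, F1439). Machine vertices: (183.055,33.671) → (23.839,11.033). Open path.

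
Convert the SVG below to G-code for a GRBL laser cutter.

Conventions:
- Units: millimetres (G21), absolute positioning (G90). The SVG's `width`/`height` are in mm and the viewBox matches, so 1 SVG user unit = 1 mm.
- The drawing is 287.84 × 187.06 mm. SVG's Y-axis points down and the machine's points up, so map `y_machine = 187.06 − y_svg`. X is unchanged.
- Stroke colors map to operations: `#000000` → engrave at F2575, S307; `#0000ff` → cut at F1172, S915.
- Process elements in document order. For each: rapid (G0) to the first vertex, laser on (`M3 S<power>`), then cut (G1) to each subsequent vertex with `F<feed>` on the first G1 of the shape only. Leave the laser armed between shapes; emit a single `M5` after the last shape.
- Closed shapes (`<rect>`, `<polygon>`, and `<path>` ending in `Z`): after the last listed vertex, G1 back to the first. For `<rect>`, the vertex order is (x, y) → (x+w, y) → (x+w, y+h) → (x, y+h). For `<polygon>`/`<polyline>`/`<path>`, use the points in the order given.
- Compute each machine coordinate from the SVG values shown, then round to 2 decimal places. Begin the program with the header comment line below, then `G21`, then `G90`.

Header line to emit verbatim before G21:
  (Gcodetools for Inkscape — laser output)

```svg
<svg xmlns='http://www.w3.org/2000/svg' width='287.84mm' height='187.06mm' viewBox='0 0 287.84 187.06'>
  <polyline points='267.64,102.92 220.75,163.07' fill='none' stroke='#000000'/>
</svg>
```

(Gcodetools for Inkscape — laser output)
G21
G90
G0 X267.64 Y84.14
M3 S307
G1 X220.75 Y23.99 F2575
M5

Since the viewBox matches the mm dimensions, user units are millimetres directly. The only transform is the Y-flip y_m = 187.06 − y_svg.

Shape 1 is a line segment drawn with `<polyline>`. Its stroke #000000 means engrave at S307, F2575. After flipping Y the toolpath is (267.64,84.14) → (220.75,23.99).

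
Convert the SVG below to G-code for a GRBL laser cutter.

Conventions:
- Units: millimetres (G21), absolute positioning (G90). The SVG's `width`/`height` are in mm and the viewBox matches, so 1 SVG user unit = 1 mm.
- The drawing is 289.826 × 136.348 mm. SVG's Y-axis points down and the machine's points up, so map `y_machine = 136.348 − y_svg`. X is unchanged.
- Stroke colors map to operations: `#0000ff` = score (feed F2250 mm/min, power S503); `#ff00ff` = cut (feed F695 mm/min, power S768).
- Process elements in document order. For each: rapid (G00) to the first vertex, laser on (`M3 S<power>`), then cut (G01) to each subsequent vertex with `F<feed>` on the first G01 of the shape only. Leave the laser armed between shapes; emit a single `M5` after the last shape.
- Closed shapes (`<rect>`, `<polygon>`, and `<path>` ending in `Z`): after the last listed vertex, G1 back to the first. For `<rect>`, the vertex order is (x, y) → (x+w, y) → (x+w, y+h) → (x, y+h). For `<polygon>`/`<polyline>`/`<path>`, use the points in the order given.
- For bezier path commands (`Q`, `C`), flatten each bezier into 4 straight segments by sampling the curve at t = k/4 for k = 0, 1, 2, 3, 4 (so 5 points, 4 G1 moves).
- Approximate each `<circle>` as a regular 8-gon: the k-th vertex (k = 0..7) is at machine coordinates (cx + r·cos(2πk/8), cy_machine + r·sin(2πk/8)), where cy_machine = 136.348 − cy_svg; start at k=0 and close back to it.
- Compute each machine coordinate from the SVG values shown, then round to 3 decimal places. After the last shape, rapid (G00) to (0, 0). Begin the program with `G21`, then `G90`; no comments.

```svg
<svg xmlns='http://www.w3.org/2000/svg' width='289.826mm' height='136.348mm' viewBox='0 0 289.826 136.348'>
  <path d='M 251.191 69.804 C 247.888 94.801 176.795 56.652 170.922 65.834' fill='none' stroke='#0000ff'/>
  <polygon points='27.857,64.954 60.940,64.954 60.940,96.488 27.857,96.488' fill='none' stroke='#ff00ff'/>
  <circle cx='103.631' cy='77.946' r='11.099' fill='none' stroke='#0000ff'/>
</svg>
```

G21
G90
G00 X251.191 Y66.544
M3 S503
G01 X238.081 Y57.910 F2250
G01 X212.020 Y62.598
G01 X185.477 Y70.252
G01 X170.922 Y70.514
G00 X27.857 Y71.394
M3 S768
G01 X60.940 Y71.394 F695
G01 X60.940 Y39.860
G01 X27.857 Y39.860
G01 X27.857 Y71.394
G00 X114.730 Y58.402
M3 S503
G01 X111.479 Y66.250 F2250
G01 X103.631 Y69.501
G01 X95.783 Y66.250
G01 X92.532 Y58.402
G01 X95.783 Y50.554
G01 X103.631 Y47.303
G01 X111.479 Y50.554
G01 X114.730 Y58.402
M5
G00 X0.000 Y0.000

1 u = 1 mm; y_m = 136.348 − y.

[1] `<path>` cubic bezier, #0000ff→score S503 F2250: (251.191,66.544) → (238.081,57.910) → (212.020,62.598) → (185.477,70.252) → (170.922,70.514)

[2] `<polygon>` rectangle, #ff00ff→cut S768 F695: (27.857,71.394) → (60.940,71.394) → (60.940,39.860) → (27.857,39.860) → (27.857,71.394) (closed)

[3] `<circle>` circle, #0000ff→score S503 F2250: (114.730,58.402) → (111.479,66.250) → (103.631,69.501) → (95.783,66.250) → (92.532,58.402) → (95.783,50.554) → (103.631,47.303) → (111.479,50.554) → (114.730,58.402) (closed)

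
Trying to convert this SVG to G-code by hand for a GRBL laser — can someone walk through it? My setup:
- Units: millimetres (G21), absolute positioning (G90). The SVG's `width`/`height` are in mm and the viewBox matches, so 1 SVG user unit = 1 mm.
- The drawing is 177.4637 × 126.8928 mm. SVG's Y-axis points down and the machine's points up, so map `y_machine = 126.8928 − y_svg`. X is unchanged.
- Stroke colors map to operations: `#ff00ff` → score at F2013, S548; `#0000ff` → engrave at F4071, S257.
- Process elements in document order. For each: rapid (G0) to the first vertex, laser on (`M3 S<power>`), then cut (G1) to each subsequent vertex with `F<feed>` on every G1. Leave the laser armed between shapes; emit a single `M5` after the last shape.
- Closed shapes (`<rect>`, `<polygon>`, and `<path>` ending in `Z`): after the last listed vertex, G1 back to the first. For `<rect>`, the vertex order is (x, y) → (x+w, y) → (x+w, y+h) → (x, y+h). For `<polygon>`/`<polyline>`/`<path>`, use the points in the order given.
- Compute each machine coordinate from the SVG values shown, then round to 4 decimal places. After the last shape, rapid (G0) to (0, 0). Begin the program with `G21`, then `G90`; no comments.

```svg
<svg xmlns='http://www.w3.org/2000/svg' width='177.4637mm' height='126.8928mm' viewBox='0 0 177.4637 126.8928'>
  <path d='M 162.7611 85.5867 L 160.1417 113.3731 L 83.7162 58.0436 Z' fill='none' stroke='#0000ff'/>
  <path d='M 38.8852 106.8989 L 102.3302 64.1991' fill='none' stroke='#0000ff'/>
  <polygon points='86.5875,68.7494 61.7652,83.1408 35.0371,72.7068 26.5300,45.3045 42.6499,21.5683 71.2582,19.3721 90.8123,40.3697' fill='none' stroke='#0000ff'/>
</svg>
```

1 u = 1 mm; y_m = 126.8928 − y.

[1] `<path>` closed polygon, #0000ff→engrave S257 F4071: (162.7611,41.3061) → (160.1417,13.5197) → (83.7162,68.8492) → (162.7611,41.3061) (closed)

[2] `<path>` line segment, #0000ff→engrave S257 F4071: (38.8852,19.9939) → (102.3302,62.6937)

[3] `<polygon>` regular polygon, #0000ff→engrave S257 F4071: (86.5875,58.1434) → (61.7652,43.7520) → (35.0371,54.1860) → (26.5300,81.5883) → (42.6499,105.3245) → (71.2582,107.5207) → (90.8123,86.5231) → (86.5875,58.1434) (closed)

G21
G90
G0 X162.7611 Y41.3061
M3 S257
G1 X160.1417 Y13.5197 F4071
G1 X83.7162 Y68.8492 F4071
G1 X162.7611 Y41.3061 F4071
G0 X38.8852 Y19.9939
M3 S257
G1 X102.3302 Y62.6937 F4071
G0 X86.5875 Y58.1434
M3 S257
G1 X61.7652 Y43.7520 F4071
G1 X35.0371 Y54.1860 F4071
G1 X26.5300 Y81.5883 F4071
G1 X42.6499 Y105.3245 F4071
G1 X71.2582 Y107.5207 F4071
G1 X90.8123 Y86.5231 F4071
G1 X86.5875 Y58.1434 F4071
M5
G0 X0.0000 Y0.0000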